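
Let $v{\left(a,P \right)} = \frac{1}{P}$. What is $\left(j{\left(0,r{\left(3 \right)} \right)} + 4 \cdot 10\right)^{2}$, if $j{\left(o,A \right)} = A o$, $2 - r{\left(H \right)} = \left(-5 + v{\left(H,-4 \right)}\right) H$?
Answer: $1600$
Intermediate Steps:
$r{\left(H \right)} = 2 + \frac{21 H}{4}$ ($r{\left(H \right)} = 2 - \left(-5 + \frac{1}{-4}\right) H = 2 - \left(-5 - \frac{1}{4}\right) H = 2 - - \frac{21 H}{4} = 2 + \frac{21 H}{4}$)
$\left(j{\left(0,r{\left(3 \right)} \right)} + 4 \cdot 10\right)^{2} = \left(\left(2 + \frac{21}{4} \cdot 3\right) 0 + 4 \cdot 10\right)^{2} = \left(\left(2 + \frac{63}{4}\right) 0 + 40\right)^{2} = \left(\frac{71}{4} \cdot 0 + 40\right)^{2} = \left(0 + 40\right)^{2} = 40^{2} = 1600$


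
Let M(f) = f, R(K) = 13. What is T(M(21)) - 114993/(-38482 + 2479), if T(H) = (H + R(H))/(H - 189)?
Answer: 3015787/1008084 ≈ 2.9916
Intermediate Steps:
T(H) = (13 + H)/(-189 + H) (T(H) = (H + 13)/(H - 189) = (13 + H)/(-189 + H))
T(M(21)) - 114993/(-38482 + 2479) = (13 + 21)/(-189 + 21) - 114993/(-38482 + 2479) = 34/(-168) - 114993/(-36003) = -1/168*34 - 114993*(-1)/36003 = -17/84 - 1*(-38331/12001) = -17/84 + 38331/12001 = 3015787/1008084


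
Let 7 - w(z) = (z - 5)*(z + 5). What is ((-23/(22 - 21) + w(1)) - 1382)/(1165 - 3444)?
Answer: 1374/2279 ≈ 0.60290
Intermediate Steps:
w(z) = 7 - (-5 + z)*(5 + z) (w(z) = 7 - (z - 5)*(z + 5) = 7 - (-5 + z)*(5 + z))
((-23/(22 - 21) + w(1)) - 1382)/(1165 - 3444) = ((-23/(22 - 21) + (32 - 1*1²)) - 1382)/(1165 - 3444) = ((-23/1 + (32 - 1*1)) - 1382)/(-2279) = ((-23*1 + (32 - 1)) - 1382)*(-1/2279) = ((-23 + 31) - 1382)*(-1/2279) = (8 - 1382)*(-1/2279) = -1374*(-1/2279) = 1374/2279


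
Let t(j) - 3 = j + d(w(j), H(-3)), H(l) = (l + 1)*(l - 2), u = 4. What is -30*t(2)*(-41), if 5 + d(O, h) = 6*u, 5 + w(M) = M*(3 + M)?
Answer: 29520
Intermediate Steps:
w(M) = -5 + M*(3 + M)
H(l) = (1 + l)*(-2 + l)
d(O, h) = 19 (d(O, h) = -5 + 6*4 = -5 + 24 = 19)
t(j) = 22 + j (t(j) = 3 + (j + 19) = 3 + (19 + j) = 22 + j)
-30*t(2)*(-41) = -30*(22 + 2)*(-41) = -30*24*(-41) = -720*(-41) = 29520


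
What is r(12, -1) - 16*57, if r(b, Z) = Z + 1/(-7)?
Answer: -6392/7 ≈ -913.14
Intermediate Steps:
r(b, Z) = -1/7 + Z (r(b, Z) = Z - 1/7 = -1/7 + Z)
r(12, -1) - 16*57 = (-1/7 - 1) - 16*57 = -8/7 - 912 = -6392/7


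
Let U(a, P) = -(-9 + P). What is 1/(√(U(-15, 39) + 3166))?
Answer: 1/56 ≈ 0.017857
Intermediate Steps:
U(a, P) = 9 - P
1/(√(U(-15, 39) + 3166)) = 1/(√((9 - 1*39) + 3166)) = 1/(√((9 - 39) + 3166)) = 1/(√(-30 + 3166)) = 1/(√3136) = 1/56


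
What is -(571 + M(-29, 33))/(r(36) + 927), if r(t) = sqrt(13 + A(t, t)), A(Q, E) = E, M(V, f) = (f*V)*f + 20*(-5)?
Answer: 15555/467 ≈ 33.308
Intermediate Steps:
M(V, f) = -100 + V*f**2 (M(V, f) = (V*f)*f - 100 = V*f**2 - 100 = -100 + V*f**2)
r(t) = sqrt(13 + t)
-(571 + M(-29, 33))/(r(36) + 927) = -(571 + (-100 - 29*33**2))/(sqrt(13 + 36) + 927) = -(571 + (-100 - 29*1089))/(sqrt(49) + 927) = -(571 + (-100 - 31581))/(7 + 927) = -(571 - 31681)/934 = -(-31110)/934 = -1*(-15555/467) = 15555/467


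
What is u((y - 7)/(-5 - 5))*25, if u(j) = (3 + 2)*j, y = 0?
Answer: 175/2 ≈ 87.500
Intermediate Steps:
u(j) = 5*j
u((y - 7)/(-5 - 5))*25 = (5*((0 - 7)/(-5 - 5)))*25 = (5*(-7/(-10)))*25 = (5*(-7*(-1/10)))*25 = (5*(7/10))*25 = (7/2)*25 = 175/2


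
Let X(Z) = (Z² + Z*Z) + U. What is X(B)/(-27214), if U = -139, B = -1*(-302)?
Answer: -182269/27214 ≈ -6.6976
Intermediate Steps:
B = 302
X(Z) = -139 + 2*Z² (X(Z) = (Z² + Z*Z) - 139 = (Z² + Z²) - 139 = 2*Z² - 139 = -139 + 2*Z²)
X(B)/(-27214) = (-139 + 2*302²)/(-27214) = (-139 + 2*91204)*(-1/27214) = (-139 + 182408)*(-1/27214) = 182269*(-1/27214) = -182269/27214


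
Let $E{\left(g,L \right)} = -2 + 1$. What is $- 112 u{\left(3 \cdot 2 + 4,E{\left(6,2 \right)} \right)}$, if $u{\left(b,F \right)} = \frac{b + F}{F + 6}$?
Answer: $- \frac{1008}{5} \approx -201.6$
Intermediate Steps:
$E{\left(g,L \right)} = -1$
$u{\left(b,F \right)} = \frac{F + b}{6 + F}$
$- 112 u{\left(3 \cdot 2 + 4,E{\left(6,2 \right)} \right)} = - 112 \frac{-1 + \left(3 \cdot 2 + 4\right)}{6 - 1} = - 112 \frac{-1 + \left(6 + 4\right)}{5} = - 112 \frac{-1 + 10}{5} = - 112 \cdot \frac{1}{5} \cdot 9 = \left(-112\right) \frac{9}{5} = - \frac{1008}{5}$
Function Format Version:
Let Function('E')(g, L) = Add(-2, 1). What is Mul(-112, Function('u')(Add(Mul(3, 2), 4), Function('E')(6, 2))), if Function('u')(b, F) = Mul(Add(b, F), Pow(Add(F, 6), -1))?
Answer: Rational(-1008, 5) ≈ -201.60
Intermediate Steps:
Function('E')(g, L) = -1
Function('u')(b, F) = Mul(Pow(Add(6, F), -1), Add(F, b)) (Function('u')(b, F) = Mul(Add(F, b), Pow(Add(6, F), -1)) = Mul(Pow(Add(6, F), -1), Add(F, b)))
Mul(-112, Function('u')(Add(Mul(3, 2), 4), Function('E')(6, 2))) = Mul(-112, Mul(Pow(Add(6, -1), -1), Add(-1, Add(Mul(3, 2), 4)))) = Mul(-112, Mul(Pow(5, -1), Add(-1, Add(6, 4)))) = Mul(-112, Mul(Rational(1, 5), Add(-1, 10))) = Mul(-112, Mul(Rational(1, 5), 9)) = Mul(-112, Rational(9, 5)) = Rational(-1008, 5)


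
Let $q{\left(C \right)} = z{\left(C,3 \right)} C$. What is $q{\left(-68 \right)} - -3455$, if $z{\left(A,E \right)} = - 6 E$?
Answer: $4679$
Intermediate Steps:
$q{\left(C \right)} = - 18 C$ ($q{\left(C \right)} = \left(-6\right) 3 C = - 18 C$)
$q{\left(-68 \right)} - -3455 = \left(-18\right) \left(-68\right) - -3455 = 1224 + 3455 = 4679$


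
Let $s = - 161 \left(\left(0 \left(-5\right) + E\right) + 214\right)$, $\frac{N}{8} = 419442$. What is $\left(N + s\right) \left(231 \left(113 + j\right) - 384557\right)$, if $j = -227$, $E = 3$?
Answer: $-1364404243709$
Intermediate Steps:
$N = 3355536$ ($N = 8 \cdot 419442 = 3355536$)
$s = -34937$ ($s = - 161 \left(\left(0 \left(-5\right) + 3\right) + 214\right) = - 161 \left(\left(0 + 3\right) + 214\right) = - 161 \left(3 + 214\right) = \left(-161\right) 217 = -34937$)
$\left(N + s\right) \left(231 \left(113 + j\right) - 384557\right) = \left(3355536 - 34937\right) \left(231 \left(113 - 227\right) - 384557\right) = 3320599 \left(231 \left(-114\right) - 384557\right) = 3320599 \left(-26334 - 384557\right) = 3320599 \left(-410891\right) = -1364404243709$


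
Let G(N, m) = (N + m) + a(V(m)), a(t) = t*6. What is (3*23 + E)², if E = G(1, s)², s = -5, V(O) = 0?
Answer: 7225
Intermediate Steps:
a(t) = 6*t
G(N, m) = N + m (G(N, m) = (N + m) + 6*0 = (N + m) + 0 = N + m)
E = 16 (E = (1 - 5)² = (-4)² = 16)
(3*23 + E)² = (3*23 + 16)² = (69 + 16)² = 85² = 7225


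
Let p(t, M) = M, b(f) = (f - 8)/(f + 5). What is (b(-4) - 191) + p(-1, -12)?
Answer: -215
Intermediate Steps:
b(f) = (-8 + f)/(5 + f)
(b(-4) - 191) + p(-1, -12) = ((-8 - 4)/(5 - 4) - 191) - 12 = (-12/1 - 191) - 12 = (1*(-12) - 191) - 12 = (-12 - 191) - 12 = -203 - 12 = -215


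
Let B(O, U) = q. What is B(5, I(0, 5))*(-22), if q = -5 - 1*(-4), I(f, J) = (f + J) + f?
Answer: 22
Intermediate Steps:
I(f, J) = J + 2*f (I(f, J) = (J + f) + f = J + 2*f)
q = -1 (q = -5 + 4 = -1)
B(O, U) = -1
B(5, I(0, 5))*(-22) = -1*(-22) = 22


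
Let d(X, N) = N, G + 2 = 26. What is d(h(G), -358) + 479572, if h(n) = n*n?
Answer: 479214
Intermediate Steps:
G = 24 (G = -2 + 26 = 24)
h(n) = n²
d(h(G), -358) + 479572 = -358 + 479572 = 479214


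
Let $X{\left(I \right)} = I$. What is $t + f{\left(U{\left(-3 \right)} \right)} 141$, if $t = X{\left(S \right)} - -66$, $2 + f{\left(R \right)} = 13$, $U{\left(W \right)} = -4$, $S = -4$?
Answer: $1613$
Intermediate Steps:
$f{\left(R \right)} = 11$ ($f{\left(R \right)} = -2 + 13 = 11$)
$t = 62$ ($t = -4 - -66 = -4 + 66 = 62$)
$t + f{\left(U{\left(-3 \right)} \right)} 141 = 62 + 11 \cdot 141 = 62 + 1551 = 1613$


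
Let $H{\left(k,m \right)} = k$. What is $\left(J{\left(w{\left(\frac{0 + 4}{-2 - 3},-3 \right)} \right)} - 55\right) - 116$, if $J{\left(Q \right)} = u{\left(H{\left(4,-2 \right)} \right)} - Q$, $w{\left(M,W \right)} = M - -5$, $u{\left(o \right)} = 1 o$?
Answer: $- \frac{856}{5} \approx -171.2$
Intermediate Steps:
$u{\left(o \right)} = o$
$w{\left(M,W \right)} = 5 + M$ ($w{\left(M,W \right)} = M + 5 = 5 + M$)
$J{\left(Q \right)} = 4 - Q$
$\left(J{\left(w{\left(\frac{0 + 4}{-2 - 3},-3 \right)} \right)} - 55\right) - 116 = \left(\left(4 - \left(5 + \frac{0 + 4}{-2 - 3}\right)\right) - 55\right) - 116 = \left(\left(4 - \left(5 + \frac{4}{-5}\right)\right) - 55\right) - 116 = \left(\left(4 - \left(5 + 4 \left(- \frac{1}{5}\right)\right)\right) - 55\right) - 116 = \left(\left(4 - \left(5 - \frac{4}{5}\right)\right) - 55\right) - 116 = \left(\left(4 - \frac{21}{5}\right) - 55\right) - 116 = \left(- \frac{1}{5} - 55\right) - 116 = - \frac{276}{5} - 116 = - \frac{856}{5}$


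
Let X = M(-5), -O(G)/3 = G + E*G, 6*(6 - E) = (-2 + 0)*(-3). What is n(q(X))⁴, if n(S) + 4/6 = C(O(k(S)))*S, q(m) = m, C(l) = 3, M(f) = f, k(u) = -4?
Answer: 4879681/81 ≈ 60243.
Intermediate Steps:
E = 5 (E = 6 - (-2 + 0)*(-3)/6 = 6 - (-1)*(-3)/3 = 6 - ⅙*6 = 6 - 1 = 5)
O(G) = -18*G (O(G) = -3*(G + 5*G) = -18*G)
X = -5
n(S) = -⅔ + 3*S
n(q(X))⁴ = (-⅔ + 3*(-5))⁴ = (-⅔ - 15)⁴ = (-47/3)⁴ = 4879681/81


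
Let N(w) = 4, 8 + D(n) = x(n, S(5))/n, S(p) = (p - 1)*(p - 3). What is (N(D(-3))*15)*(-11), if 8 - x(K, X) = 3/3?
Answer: -660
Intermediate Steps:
S(p) = (-1 + p)*(-3 + p)
x(K, X) = 7 (x(K, X) = 8 - 3/3 = 8 - 1*1 = 8 - 1 = 7)
D(n) = -8 + 7/n
(N(D(-3))*15)*(-11) = (4*15)*(-11) = 60*(-11) = -660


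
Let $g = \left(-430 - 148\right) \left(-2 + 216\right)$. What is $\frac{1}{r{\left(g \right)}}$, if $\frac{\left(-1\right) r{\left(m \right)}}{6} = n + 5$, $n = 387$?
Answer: $- \frac{1}{2352} \approx -0.00042517$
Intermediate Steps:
$g = -123692$ ($g = \left(-578\right) 214 = -123692$)
$r{\left(m \right)} = -2352$ ($r{\left(m \right)} = - 6 \left(387 + 5\right) = \left(-6\right) 392 = -2352$)
$\frac{1}{r{\left(g \right)}} = \frac{1}{-2352} = - \frac{1}{2352}$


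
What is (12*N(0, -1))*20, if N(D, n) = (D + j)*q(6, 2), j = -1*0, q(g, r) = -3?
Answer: 0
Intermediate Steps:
j = 0
N(D, n) = -3*D (N(D, n) = (D + 0)*(-3) = D*(-3) = -3*D)
(12*N(0, -1))*20 = (12*(-3*0))*20 = (12*0)*20 = 0*20 = 0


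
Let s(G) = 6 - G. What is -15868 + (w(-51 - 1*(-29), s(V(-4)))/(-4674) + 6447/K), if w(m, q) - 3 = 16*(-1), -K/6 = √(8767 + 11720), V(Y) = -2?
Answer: -74167019/4674 - 2149*√20487/40974 ≈ -15876.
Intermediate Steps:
K = -6*√20487 (K = -6*√(8767 + 11720) = -6*√20487 ≈ -858.80)
w(m, q) = -13 (w(m, q) = 3 + 16*(-1) = 3 - 16 = -13)
-15868 + (w(-51 - 1*(-29), s(V(-4)))/(-4674) + 6447/K) = -15868 + (-13/(-4674) + 6447/((-6*√20487))) = -15868 + (-13*(-1/4674) + 6447*(-√20487/122922)) = -15868 + (13/4674 - 2149*√20487/40974) = -74167019/4674 - 2149*√20487/40974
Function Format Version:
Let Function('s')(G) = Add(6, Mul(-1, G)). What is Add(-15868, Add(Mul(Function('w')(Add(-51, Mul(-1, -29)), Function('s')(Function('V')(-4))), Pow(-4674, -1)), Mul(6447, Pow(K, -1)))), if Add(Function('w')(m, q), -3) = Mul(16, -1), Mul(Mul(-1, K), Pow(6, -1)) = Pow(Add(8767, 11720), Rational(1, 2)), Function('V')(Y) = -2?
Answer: Add(Rational(-74167019, 4674), Mul(Rational(-2149, 40974), Pow(20487, Rational(1, 2)))) ≈ -15876.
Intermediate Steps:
K = Mul(-6, Pow(20487, Rational(1, 2))) (K = Mul(-6, Pow(Add(8767, 11720), Rational(1, 2))) = Mul(-6, Pow(20487, Rational(1, 2))) ≈ -858.80)
Function('w')(m, q) = -13 (Function('w')(m, q) = Add(3, Mul(16, -1)) = Add(3, -16) = -13)
Add(-15868, Add(Mul(Function('w')(Add(-51, Mul(-1, -29)), Function('s')(Function('V')(-4))), Pow(-4674, -1)), Mul(6447, Pow(K, -1)))) = Add(-15868, Add(Mul(-13, Pow(-4674, -1)), Mul(6447, Pow(Mul(-6, Pow(20487, Rational(1, 2))), -1)))) = Add(-15868, Add(Mul(-13, Rational(-1, 4674)), Mul(6447, Mul(Rational(-1, 122922), Pow(20487, Rational(1, 2)))))) = Add(-15868, Add(Rational(13, 4674), Mul(Rational(-2149, 40974), Pow(20487, Rational(1, 2))))) = Add(Rational(-74167019, 4674), Mul(Rational(-2149, 40974), Pow(20487, Rational(1, 2))))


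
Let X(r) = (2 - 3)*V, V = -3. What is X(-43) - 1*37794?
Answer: -37791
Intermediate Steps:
X(r) = 3 (X(r) = (2 - 3)*(-3) = -1*(-3) = 3)
X(-43) - 1*37794 = 3 - 1*37794 = 3 - 37794 = -37791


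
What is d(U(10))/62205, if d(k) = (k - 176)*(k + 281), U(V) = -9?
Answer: -10064/12441 ≈ -0.80894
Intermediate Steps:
d(k) = (-176 + k)*(281 + k)
d(U(10))/62205 = (-49456 + (-9)² + 105*(-9))/62205 = (-49456 + 81 - 945)*(1/62205) = -50320*1/62205 = -10064/12441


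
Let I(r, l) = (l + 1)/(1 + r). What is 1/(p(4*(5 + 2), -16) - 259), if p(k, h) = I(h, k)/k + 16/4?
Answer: -420/107129 ≈ -0.0039205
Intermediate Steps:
I(r, l) = (1 + l)/(1 + r)
p(k, h) = 4 + (1 + k)/(k*(1 + h)) (p(k, h) = ((1 + k)/(1 + h))/k + 16/4 = (1 + k)/(k*(1 + h)) + 16*(¼) = (1 + k)/(k*(1 + h)) + 4 = 4 + (1 + k)/(k*(1 + h)))
1/(p(4*(5 + 2), -16) - 259) = 1/((1 + 4*(5 + 2) + 4*(4*(5 + 2))*(1 - 16))/(((4*(5 + 2)))*(1 - 16)) - 259) = 1/((1 + 4*7 + 4*(4*7)*(-15))/((4*7)*(-15)) - 259) = 1/(-1/15*(1 + 28 + 4*28*(-15))/28 - 259) = 1/((1/28)*(-1/15)*(1 + 28 - 1680) - 259) = 1/((1/28)*(-1/15)*(-1651) - 259) = 1/(1651/420 - 259) = 1/(-107129/420) = -420/107129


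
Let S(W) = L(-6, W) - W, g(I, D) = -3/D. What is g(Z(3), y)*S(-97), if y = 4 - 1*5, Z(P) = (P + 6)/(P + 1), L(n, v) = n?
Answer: 273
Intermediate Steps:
Z(P) = (6 + P)/(1 + P)
y = -1 (y = 4 - 5 = -1)
S(W) = -6 - W
g(Z(3), y)*S(-97) = (-3/(-1))*(-6 - 1*(-97)) = (-3*(-1))*(-6 + 97) = 3*91 = 273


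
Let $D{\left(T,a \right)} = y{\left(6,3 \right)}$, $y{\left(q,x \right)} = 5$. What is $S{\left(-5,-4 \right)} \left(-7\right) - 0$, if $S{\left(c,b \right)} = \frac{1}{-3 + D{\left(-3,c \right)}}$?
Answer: $- \frac{7}{2} \approx -3.5$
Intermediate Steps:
$D{\left(T,a \right)} = 5$
$S{\left(c,b \right)} = \frac{1}{2}$ ($S{\left(c,b \right)} = \frac{1}{-3 + 5} = \frac{1}{2}$)
$S{\left(-5,-4 \right)} \left(-7\right) - 0 = \frac{1}{2} \left(-7\right) - 0 = - \frac{7}{2} + \left(-5 + 5\right) = - \frac{7}{2} + 0 = - \frac{7}{2}$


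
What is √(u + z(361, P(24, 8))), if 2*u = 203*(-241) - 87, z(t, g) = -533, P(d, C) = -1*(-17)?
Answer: 3*I*√2782 ≈ 158.23*I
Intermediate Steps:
P(d, C) = 17
u = -24505 (u = (203*(-241) - 87)/2 = (-48923 - 87)/2 = (½)*(-49010) = -24505)
√(u + z(361, P(24, 8))) = √(-24505 - 533) = √(-25038) = 3*I*√2782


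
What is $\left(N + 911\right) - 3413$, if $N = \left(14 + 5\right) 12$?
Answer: $-2274$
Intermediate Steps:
$N = 228$ ($N = 19 \cdot 12 = 228$)
$\left(N + 911\right) - 3413 = \left(228 + 911\right) - 3413 = 1139 - 3413 = -2274$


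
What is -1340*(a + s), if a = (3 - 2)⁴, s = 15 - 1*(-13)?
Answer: -38860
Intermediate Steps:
s = 28 (s = 15 + 13 = 28)
a = 1 (a = 1⁴ = 1)
-1340*(a + s) = -1340*(1 + 28) = -1340*29 = -38860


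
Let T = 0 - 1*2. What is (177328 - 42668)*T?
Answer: -269320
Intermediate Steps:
T = -2 (T = 0 - 2 = -2)
(177328 - 42668)*T = (177328 - 42668)*(-2) = 134660*(-2) = -269320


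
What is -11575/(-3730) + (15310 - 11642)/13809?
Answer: 34704163/10301514 ≈ 3.3688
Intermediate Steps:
-11575/(-3730) + (15310 - 11642)/13809 = -11575*(-1/3730) + 3668*(1/13809) = 2315/746 + 3668/13809 = 34704163/10301514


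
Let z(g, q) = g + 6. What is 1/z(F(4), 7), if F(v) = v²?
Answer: 1/22 ≈ 0.045455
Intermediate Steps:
z(g, q) = 6 + g
1/z(F(4), 7) = 1/(6 + 4²) = 1/(6 + 16) = 1/22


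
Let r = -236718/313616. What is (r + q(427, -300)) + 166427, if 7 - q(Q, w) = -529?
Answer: 26181015745/156808 ≈ 1.6696e+5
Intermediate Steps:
r = -118359/156808 (r = -236718*1/313616 = -118359/156808 ≈ -0.75480)
q(Q, w) = 536 (q(Q, w) = 7 - 1*(-529) = 7 + 529 = 536)
(r + q(427, -300)) + 166427 = (-118359/156808 + 536) + 166427 = 83930729/156808 + 166427 = 26181015745/156808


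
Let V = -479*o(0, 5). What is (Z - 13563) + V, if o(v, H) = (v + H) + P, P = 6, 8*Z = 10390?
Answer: -70133/4 ≈ -17533.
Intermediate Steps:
Z = 5195/4 (Z = (⅛)*10390 = 5195/4 ≈ 1298.8)
o(v, H) = 6 + H + v (o(v, H) = (v + H) + 6 = (H + v) + 6 = 6 + H + v)
V = -5269 (V = -479*(6 + 5 + 0) = -479*11 = -5269)
(Z - 13563) + V = (5195/4 - 13563) - 5269 = -49057/4 - 5269 = -70133/4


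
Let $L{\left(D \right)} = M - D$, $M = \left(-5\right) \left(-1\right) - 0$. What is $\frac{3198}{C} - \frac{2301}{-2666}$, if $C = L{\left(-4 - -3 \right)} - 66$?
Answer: $- \frac{349492}{6665} \approx -52.437$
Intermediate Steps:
$M = 5$ ($M = 5 + \left(-3 + 3\right) = 5 + 0 = 5$)
$L{\left(D \right)} = 5 - D$
$C = -60$ ($C = \left(5 - \left(-4 - -3\right)\right) - 66 = \left(5 - \left(-4 + 3\right)\right) - 66 = \left(5 - -1\right) - 66 = \left(5 + 1\right) - 66 = 6 - 66 = -60$)
$\frac{3198}{C} - \frac{2301}{-2666} = \frac{3198}{-60} - \frac{2301}{-2666} = 3198 \left(- \frac{1}{60}\right) - - \frac{2301}{2666} = - \frac{533}{10} + \frac{2301}{2666} = - \frac{349492}{6665}$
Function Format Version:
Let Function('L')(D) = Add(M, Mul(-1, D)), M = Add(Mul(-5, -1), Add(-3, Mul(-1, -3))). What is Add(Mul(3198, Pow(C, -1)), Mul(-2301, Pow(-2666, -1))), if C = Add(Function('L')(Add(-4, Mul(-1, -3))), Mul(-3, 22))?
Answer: Rational(-349492, 6665) ≈ -52.437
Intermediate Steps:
M = 5 (M = Add(5, Add(-3, 3)) = Add(5, 0) = 5)
Function('L')(D) = Add(5, Mul(-1, D))
C = -60 (C = Add(Add(5, Mul(-1, Add(-4, Mul(-1, -3)))), Mul(-3, 22)) = Add(Add(5, Mul(-1, Add(-4, 3))), -66) = Add(Add(5, Mul(-1, -1)), -66) = Add(Add(5, 1), -66) = Add(6, -66) = -60)
Add(Mul(3198, Pow(C, -1)), Mul(-2301, Pow(-2666, -1))) = Add(Mul(3198, Pow(-60, -1)), Mul(-2301, Pow(-2666, -1))) = Add(Mul(3198, Rational(-1, 60)), Mul(-2301, Rational(-1, 2666))) = Add(Rational(-533, 10), Rational(2301, 2666)) = Rational(-349492, 6665)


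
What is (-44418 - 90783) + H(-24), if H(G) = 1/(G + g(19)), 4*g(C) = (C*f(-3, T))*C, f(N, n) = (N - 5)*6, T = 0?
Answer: -588935557/4356 ≈ -1.3520e+5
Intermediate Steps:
f(N, n) = -30 + 6*N (f(N, n) = (-5 + N)*6 = -30 + 6*N)
g(C) = -12*C² (g(C) = ((C*(-30 + 6*(-3)))*C)/4 = ((C*(-30 - 18))*C)/4 = ((C*(-48))*C)/4 = ((-48*C)*C)/4 = (-48*C²)/4 = -12*C²)
H(G) = 1/(-4332 + G) (H(G) = 1/(G - 12*19²) = 1/(G - 12*361) = 1/(G - 4332) = 1/(-4332 + G))
(-44418 - 90783) + H(-24) = (-44418 - 90783) + 1/(-4332 - 24) = -135201 + 1/(-4356) = -135201 - 1/4356 = -588935557/4356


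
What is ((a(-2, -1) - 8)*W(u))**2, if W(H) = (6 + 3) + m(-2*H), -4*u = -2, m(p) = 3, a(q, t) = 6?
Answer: 576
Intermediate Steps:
u = 1/2 (u = -1/4*(-2) = 1/2 ≈ 0.50000)
W(H) = 12 (W(H) = (6 + 3) + 3 = 9 + 3 = 12)
((a(-2, -1) - 8)*W(u))**2 = ((6 - 8)*12)**2 = (-2*12)**2 = (-24)**2 = 576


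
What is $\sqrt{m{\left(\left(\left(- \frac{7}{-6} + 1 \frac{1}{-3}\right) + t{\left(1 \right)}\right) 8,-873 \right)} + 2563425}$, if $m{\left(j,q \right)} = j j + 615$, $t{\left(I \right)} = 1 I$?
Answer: $\frac{2 \sqrt{5769574}}{3} \approx 1601.3$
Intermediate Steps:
$t{\left(I \right)} = I$
$m{\left(j,q \right)} = 615 + j^{2}$ ($m{\left(j,q \right)} = j^{2} + 615 = 615 + j^{2}$)
$\sqrt{m{\left(\left(\left(- \frac{7}{-6} + 1 \frac{1}{-3}\right) + t{\left(1 \right)}\right) 8,-873 \right)} + 2563425} = \sqrt{\left(615 + \left(\left(\left(- \frac{7}{-6} + 1 \frac{1}{-3}\right) + 1\right) 8\right)^{2}\right) + 2563425} = \sqrt{\left(615 + \left(\left(\left(\left(-7\right) \left(- \frac{1}{6}\right) + 1 \left(- \frac{1}{3}\right)\right) + 1\right) 8\right)^{2}\right) + 2563425} = \sqrt{\left(615 + \left(\left(\left(\frac{7}{6} - \frac{1}{3}\right) + 1\right) 8\right)^{2}\right) + 2563425} = \sqrt{\left(615 + \left(\left(\frac{5}{6} + 1\right) 8\right)^{2}\right) + 2563425} = \sqrt{\left(615 + \left(\frac{11}{6} \cdot 8\right)^{2}\right) + 2563425} = \sqrt{\left(615 + \left(\frac{44}{3}\right)^{2}\right) + 2563425} = \sqrt{\left(615 + \frac{1936}{9}\right) + 2563425} = \sqrt{\frac{7471}{9} + 2563425} = \sqrt{\frac{23078296}{9}} = \frac{2 \sqrt{5769574}}{3}$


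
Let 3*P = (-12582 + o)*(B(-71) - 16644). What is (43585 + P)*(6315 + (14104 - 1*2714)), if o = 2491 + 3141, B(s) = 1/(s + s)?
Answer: 145575270520400/213 ≈ 6.8345e+11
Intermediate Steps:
B(s) = 1/(2*s)
o = 5632
P = 8212985275/213 (P = ((-12582 + 5632)*((½)/(-71) - 16644))/3 = (-6950*((½)*(-1/71) - 16644))/3 = (-6950*(-1/142 - 16644))/3 = (-6950*(-2363449/142))/3 = (⅓)*(8212985275/71) = 8212985275/213 ≈ 3.8559e+7)
(43585 + P)*(6315 + (14104 - 1*2714)) = (43585 + 8212985275/213)*(6315 + (14104 - 1*2714)) = 8222268880*(6315 + (14104 - 2714))/213 = 8222268880*(6315 + 11390)/213 = (8222268880/213)*17705 = 145575270520400/213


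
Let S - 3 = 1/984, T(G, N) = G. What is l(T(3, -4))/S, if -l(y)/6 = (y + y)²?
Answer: -212544/2953 ≈ -71.976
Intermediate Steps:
S = 2953/984 (S = 3 + 1/984 = 2953/984 ≈ 3.0010)
l(y) = -24*y² (l(y) = -6*(y + y)² = -6*4*y² = -24*y²)
l(T(3, -4))/S = (-24*3²)/(2953/984) = -24*9*(984/2953) = -216*984/2953 = -212544/2953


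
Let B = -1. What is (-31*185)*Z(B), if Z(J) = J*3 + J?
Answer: 22940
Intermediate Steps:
Z(J) = 4*J (Z(J) = 3*J + J = 4*J)
(-31*185)*Z(B) = (-31*185)*(4*(-1)) = -5735*(-4) = 22940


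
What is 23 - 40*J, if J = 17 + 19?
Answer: -1417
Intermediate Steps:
J = 36
23 - 40*J = 23 - 40*36 = 23 - 1440 = -1417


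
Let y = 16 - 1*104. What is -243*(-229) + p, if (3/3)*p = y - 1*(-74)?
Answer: 55633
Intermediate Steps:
y = -88 (y = 16 - 104 = -88)
p = -14 (p = -88 - 1*(-74) = -88 + 74 = -14)
-243*(-229) + p = -243*(-229) - 14 = 55647 - 14 = 55633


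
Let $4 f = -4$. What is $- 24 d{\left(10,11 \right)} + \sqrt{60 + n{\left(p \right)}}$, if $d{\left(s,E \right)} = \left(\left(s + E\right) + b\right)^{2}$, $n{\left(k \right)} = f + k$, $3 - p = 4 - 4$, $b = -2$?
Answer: $-8664 + \sqrt{62} \approx -8656.1$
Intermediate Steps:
$p = 3$ ($p = 3 - \left(4 - 4\right) = 3 - 0 = 3 + 0 = 3$)
$f = -1$ ($f = \frac{1}{4} \left(-4\right) = -1$)
$n{\left(k \right)} = -1 + k$
$d{\left(s,E \right)} = \left(-2 + E + s\right)^{2}$ ($d{\left(s,E \right)} = \left(\left(s + E\right) - 2\right)^{2} = \left(\left(E + s\right) - 2\right)^{2} = \left(-2 + E + s\right)^{2}$)
$- 24 d{\left(10,11 \right)} + \sqrt{60 + n{\left(p \right)}} = - 24 \left(-2 + 11 + 10\right)^{2} + \sqrt{60 + \left(-1 + 3\right)} = - 24 \cdot 19^{2} + \sqrt{60 + 2} = \left(-24\right) 361 + \sqrt{62} = -8664 + \sqrt{62}$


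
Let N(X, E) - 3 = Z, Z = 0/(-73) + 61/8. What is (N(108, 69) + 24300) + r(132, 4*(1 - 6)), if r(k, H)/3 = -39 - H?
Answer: 194029/8 ≈ 24254.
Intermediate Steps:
r(k, H) = -117 - 3*H (r(k, H) = 3*(-39 - H) = -117 - 3*H)
Z = 61/8 (Z = 0*(-1/73) + 61*(1/8) = 0 + 61/8 = 61/8 ≈ 7.6250)
N(X, E) = 85/8 (N(X, E) = 3 + 61/8 = 85/8)
(N(108, 69) + 24300) + r(132, 4*(1 - 6)) = (85/8 + 24300) + (-117 - 12*(1 - 6)) = 194485/8 + (-117 - 12*(-5)) = 194485/8 + (-117 - 3*(-20)) = 194485/8 + (-117 + 60) = 194485/8 - 57 = 194029/8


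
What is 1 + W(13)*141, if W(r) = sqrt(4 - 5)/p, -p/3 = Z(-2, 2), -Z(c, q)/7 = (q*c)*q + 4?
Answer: 1 - 47*I/28 ≈ 1.0 - 1.6786*I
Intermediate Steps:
Z(c, q) = -28 - 7*c*q**2 (Z(c, q) = -7*((q*c)*q + 4) = -7*((c*q)*q + 4) = -7*(c*q**2 + 4) = -7*(4 + c*q**2) = -28 - 7*c*q**2)
p = -84 (p = -3*(-28 - 7*(-2)*2**2) = -3*(-28 - 7*(-2)*4) = -3*(-28 + 56) = -3*28 = -84)
W(r) = -I/84 (W(r) = sqrt(4 - 5)/(-84) = sqrt(-1)*(-1/84) = I*(-1/84) = -I/84)
1 + W(13)*141 = 1 - I/84*141 = 1 - 47*I/28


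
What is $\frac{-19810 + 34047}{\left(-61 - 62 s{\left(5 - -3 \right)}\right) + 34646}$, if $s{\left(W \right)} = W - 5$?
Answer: $\frac{14237}{34399} \approx 0.41388$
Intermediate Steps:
$s{\left(W \right)} = -5 + W$ ($s{\left(W \right)} = W - 5 = -5 + W$)
$\frac{-19810 + 34047}{\left(-61 - 62 s{\left(5 - -3 \right)}\right) + 34646} = \frac{-19810 + 34047}{\left(-61 - 62 \left(-5 + \left(5 - -3\right)\right)\right) + 34646} = \frac{14237}{\left(-61 - 62 \left(-5 + \left(5 + 3\right)\right)\right) + 34646} = \frac{14237}{\left(-61 - 62 \left(-5 + 8\right)\right) + 34646} = \frac{14237}{\left(-61 - 186\right) + 34646} = \frac{14237}{-247 + 34646} = \frac{14237}{34399}$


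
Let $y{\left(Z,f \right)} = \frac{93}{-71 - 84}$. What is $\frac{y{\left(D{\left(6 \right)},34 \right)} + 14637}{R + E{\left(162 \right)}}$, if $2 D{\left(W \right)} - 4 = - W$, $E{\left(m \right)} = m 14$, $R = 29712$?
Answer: $\frac{12197}{26650} \approx 0.45767$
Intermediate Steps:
$E{\left(m \right)} = 14 m$
$D{\left(W \right)} = 2 - \frac{W}{2}$ ($D{\left(W \right)} = 2 + \frac{\left(-1\right) W}{2} = 2 - \frac{W}{2}$)
$y{\left(Z,f \right)} = - \frac{3}{5}$ ($y{\left(Z,f \right)} = \frac{93}{-155} = 93 \left(- \frac{1}{155}\right) = - \frac{3}{5}$)
$\frac{y{\left(D{\left(6 \right)},34 \right)} + 14637}{R + E{\left(162 \right)}} = \frac{- \frac{3}{5} + 14637}{29712 + 14 \cdot 162} = \frac{73182}{5 \left(29712 + 2268\right)} = \frac{73182}{5 \cdot 31980} = \frac{73182}{5} \cdot \frac{1}{31980} = \frac{12197}{26650}$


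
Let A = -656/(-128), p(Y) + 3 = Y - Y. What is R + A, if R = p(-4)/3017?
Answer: 123673/24136 ≈ 5.1240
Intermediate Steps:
p(Y) = -3 (p(Y) = -3 + (Y - Y) = -3 + 0 = -3)
A = 41/8 (A = -656*(-1/128) = 41/8 ≈ 5.1250)
R = -3/3017 ≈ -0.00099437
R + A = -3/3017 + 41/8 = 123673/24136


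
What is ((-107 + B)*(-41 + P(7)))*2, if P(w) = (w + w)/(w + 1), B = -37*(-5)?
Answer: -6123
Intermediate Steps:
B = 185
P(w) = 2*w/(1 + w) (P(w) = (2*w)/(1 + w) = 2*w/(1 + w))
((-107 + B)*(-41 + P(7)))*2 = ((-107 + 185)*(-41 + 2*7/(1 + 7)))*2 = (78*(-41 + 2*7/8))*2 = (78*(-41 + 2*7*(⅛)))*2 = (78*(-41 + 7/4))*2 = (78*(-157/4))*2 = -6123/2*2 = -6123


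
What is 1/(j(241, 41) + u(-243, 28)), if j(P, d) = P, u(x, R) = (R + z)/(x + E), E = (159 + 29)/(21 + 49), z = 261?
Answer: 8411/2016936 ≈ 0.0041702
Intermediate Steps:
E = 94/35 (E = 188/70 = 188*(1/70) = 94/35 ≈ 2.6857)
u(x, R) = (261 + R)/(94/35 + x) (u(x, R) = (R + 261)/(x + 94/35) = (261 + R)/(94/35 + x))
1/(j(241, 41) + u(-243, 28)) = 1/(241 + 35*(261 + 28)/(94 + 35*(-243))) = 1/(241 + 35*289/(94 - 8505)) = 1/(241 + 35*289/(-8411)) = 1/(241 + 35*(-1/8411)*289) = 1/(241 - 10115/8411) = 1/(2016936/8411) = 8411/2016936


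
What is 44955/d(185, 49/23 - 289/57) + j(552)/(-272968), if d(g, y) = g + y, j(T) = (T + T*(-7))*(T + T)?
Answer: 2120046009741/8144034401 ≈ 260.32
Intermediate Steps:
j(T) = -12*T² (j(T) = (T - 7*T)*(2*T) = (-6*T)*(2*T) = -12*T²)
44955/d(185, 49/23 - 289/57) + j(552)/(-272968) = 44955/(185 + (49/23 - 289/57)) - 12*552²/(-272968) = 44955/(185 + (49*(1/23) - 289*1/57)) - 12*304704*(-1/272968) = 44955/(185 + (49/23 - 289/57)) - 3656448*(-1/272968) = 44955/(185 - 3854/1311) + 457056/34121 = 44955/(238681/1311) + 457056/34121 = 44955*(1311/238681) + 457056/34121 = 58936005/238681 + 457056/34121 = 2120046009741/8144034401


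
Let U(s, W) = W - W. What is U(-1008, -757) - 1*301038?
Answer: -301038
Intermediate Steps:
U(s, W) = 0
U(-1008, -757) - 1*301038 = 0 - 1*301038 = 0 - 301038 = -301038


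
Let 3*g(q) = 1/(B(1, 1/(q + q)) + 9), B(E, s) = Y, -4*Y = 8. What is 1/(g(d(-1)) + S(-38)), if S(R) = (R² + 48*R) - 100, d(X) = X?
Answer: -21/10079 ≈ -0.0020835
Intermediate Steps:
Y = -2 (Y = -¼*8 = -2)
B(E, s) = -2
g(q) = 1/21 (g(q) = 1/(3*(-2 + 9)) = (⅓)/7 = (⅓)*(⅐) = 1/21)
S(R) = -100 + R² + 48*R
1/(g(d(-1)) + S(-38)) = 1/(1/21 + (-100 + (-38)² + 48*(-38))) = 1/(1/21 + (-100 + 1444 - 1824)) = 1/(1/21 - 480) = 1/(-10079/21) = -21/10079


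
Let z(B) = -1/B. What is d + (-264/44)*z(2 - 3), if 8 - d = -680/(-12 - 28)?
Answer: -15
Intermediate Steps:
d = -9 (d = 8 - (-680)/(-12 - 28) = 8 - (-680)/(-40) = 8 - (-1)*(-680)/40 = 8 - 1*17 = 8 - 17 = -9)
d + (-264/44)*z(2 - 3) = -9 + (-264/44)*(-1/(2 - 3)) = -9 + (-264*1/44)*(-1/(-1)) = -9 - (-6)*(-1) = -9 - 6*1 = -9 - 6 = -15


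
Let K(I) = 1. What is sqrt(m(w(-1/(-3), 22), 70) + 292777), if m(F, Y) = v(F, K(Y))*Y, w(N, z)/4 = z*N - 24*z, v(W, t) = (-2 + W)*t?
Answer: sqrt(1321653)/3 ≈ 383.21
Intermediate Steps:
v(W, t) = t*(-2 + W)
w(N, z) = -96*z + 4*N*z (w(N, z) = 4*(z*N - 24*z) = 4*(N*z - 24*z) = 4*(-24*z + N*z) = -96*z + 4*N*z)
m(F, Y) = Y*(-2 + F) (m(F, Y) = (1*(-2 + F))*Y = (-2 + F)*Y = Y*(-2 + F))
sqrt(m(w(-1/(-3), 22), 70) + 292777) = sqrt(70*(-2 + 4*22*(-24 - 1/(-3))) + 292777) = sqrt(70*(-2 + 4*22*(-24 - 1*(-1/3))) + 292777) = sqrt(70*(-2 + 4*22*(-24 + 1/3)) + 292777) = sqrt(70*(-2 + 4*22*(-71/3)) + 292777) = sqrt(70*(-2 - 6248/3) + 292777) = sqrt(70*(-6254/3) + 292777) = sqrt(-437780/3 + 292777) = sqrt(440551/3) = sqrt(1321653)/3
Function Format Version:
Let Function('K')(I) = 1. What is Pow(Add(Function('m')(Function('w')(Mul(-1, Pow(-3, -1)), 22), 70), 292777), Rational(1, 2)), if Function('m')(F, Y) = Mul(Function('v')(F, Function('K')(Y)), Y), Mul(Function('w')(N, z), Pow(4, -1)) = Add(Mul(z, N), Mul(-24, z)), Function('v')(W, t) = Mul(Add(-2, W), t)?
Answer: Mul(Rational(1, 3), Pow(1321653, Rational(1, 2))) ≈ 383.21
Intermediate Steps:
Function('v')(W, t) = Mul(t, Add(-2, W))
Function('w')(N, z) = Add(Mul(-96, z), Mul(4, N, z)) (Function('w')(N, z) = Mul(4, Add(Mul(z, N), Mul(-24, z))) = Mul(4, Add(Mul(N, z), Mul(-24, z))) = Mul(4, Add(Mul(-24, z), Mul(N, z))) = Add(Mul(-96, z), Mul(4, N, z)))
Function('m')(F, Y) = Mul(Y, Add(-2, F)) (Function('m')(F, Y) = Mul(Mul(1, Add(-2, F)), Y) = Mul(Add(-2, F), Y) = Mul(Y, Add(-2, F)))
Pow(Add(Function('m')(Function('w')(Mul(-1, Pow(-3, -1)), 22), 70), 292777), Rational(1, 2)) = Pow(Add(Mul(70, Add(-2, Mul(4, 22, Add(-24, Mul(-1, Pow(-3, -1)))))), 292777), Rational(1, 2)) = Pow(Add(Mul(70, Add(-2, Mul(4, 22, Add(-24, Mul(-1, Rational(-1, 3)))))), 292777), Rational(1, 2)) = Pow(Add(Mul(70, Add(-2, Mul(4, 22, Add(-24, Rational(1, 3))))), 292777), Rational(1, 2)) = Pow(Add(Mul(70, Add(-2, Mul(4, 22, Rational(-71, 3)))), 292777), Rational(1, 2)) = Pow(Add(Mul(70, Add(-2, Rational(-6248, 3))), 292777), Rational(1, 2)) = Pow(Add(Mul(70, Rational(-6254, 3)), 292777), Rational(1, 2)) = Pow(Add(Rational(-437780, 3), 292777), Rational(1, 2)) = Pow(Rational(440551, 3), Rational(1, 2)) = Mul(Rational(1, 3), Pow(1321653, Rational(1, 2)))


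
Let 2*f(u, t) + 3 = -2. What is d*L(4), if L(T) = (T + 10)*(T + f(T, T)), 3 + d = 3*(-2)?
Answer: -189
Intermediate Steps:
f(u, t) = -5/2 (f(u, t) = -3/2 + (½)*(-2) = -3/2 - 1 = -5/2)
d = -9 (d = -3 + 3*(-2) = -3 - 6 = -9)
L(T) = (10 + T)*(-5/2 + T) (L(T) = (T + 10)*(T - 5/2) = (10 + T)*(-5/2 + T))
d*L(4) = -9*(-25 + 4² + (15/2)*4) = -9*(-25 + 16 + 30) = -9*21 = -189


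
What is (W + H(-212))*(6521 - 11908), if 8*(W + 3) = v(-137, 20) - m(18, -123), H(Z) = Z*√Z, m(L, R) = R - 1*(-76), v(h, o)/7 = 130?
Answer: -5026071/8 + 2284088*I*√53 ≈ -6.2826e+5 + 1.6628e+7*I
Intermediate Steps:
v(h, o) = 910 (v(h, o) = 7*130 = 910)
m(L, R) = 76 + R (m(L, R) = R + 76 = 76 + R)
H(Z) = Z^(3/2)
W = 933/8 (W = -3 + (910 - (76 - 123))/8 = -3 + (910 - 1*(-47))/8 = -3 + (910 + 47)/8 = -3 + (⅛)*957 = -3 + 957/8 = 933/8 ≈ 116.63)
(W + H(-212))*(6521 - 11908) = (933/8 + (-212)^(3/2))*(6521 - 11908) = (933/8 - 424*I*√53)*(-5387) = -5026071/8 + 2284088*I*√53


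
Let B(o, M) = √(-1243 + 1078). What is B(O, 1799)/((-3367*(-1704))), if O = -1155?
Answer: I*√165/5737368 ≈ 2.2389e-6*I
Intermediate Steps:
B(o, M) = I*√165 (B(o, M) = √(-165) = I*√165)
B(O, 1799)/((-3367*(-1704))) = (I*√165)/((-3367*(-1704))) = (I*√165)/5737368 = (I*√165)*(1/5737368) = I*√165/5737368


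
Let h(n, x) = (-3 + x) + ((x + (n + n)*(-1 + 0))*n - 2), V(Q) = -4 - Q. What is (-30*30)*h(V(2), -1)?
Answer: 64800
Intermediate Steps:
h(n, x) = -5 + x + n*(x - 2*n) (h(n, x) = (-3 + x) + ((x + (2*n)*(-1))*n - 2) = (-3 + x) + ((x - 2*n)*n - 2) = (-3 + x) + (n*(x - 2*n) - 2) = (-3 + x) + (-2 + n*(x - 2*n)) = -5 + x + n*(x - 2*n))
(-30*30)*h(V(2), -1) = (-30*30)*(-5 - 1 - 2*(-4 - 1*2)**2 + (-4 - 1*2)*(-1)) = -900*(-5 - 1 - 2*(-4 - 2)**2 + (-4 - 2)*(-1)) = -900*(-5 - 1 - 2*(-6)**2 - 6*(-1)) = -900*(-5 - 1 - 2*36 + 6) = -900*(-5 - 1 - 72 + 6) = -900*(-72) = 64800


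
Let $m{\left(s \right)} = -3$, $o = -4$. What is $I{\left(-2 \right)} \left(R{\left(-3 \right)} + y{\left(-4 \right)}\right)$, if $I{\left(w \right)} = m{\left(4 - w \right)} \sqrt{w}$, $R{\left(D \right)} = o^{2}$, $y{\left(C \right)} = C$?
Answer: $- 36 i \sqrt{2} \approx - 50.912 i$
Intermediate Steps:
$R{\left(D \right)} = 16$ ($R{\left(D \right)} = \left(-4\right)^{2} = 16$)
$I{\left(w \right)} = - 3 \sqrt{w}$
$I{\left(-2 \right)} \left(R{\left(-3 \right)} + y{\left(-4 \right)}\right) = - 3 \sqrt{-2} \left(16 - 4\right) = - 3 i \sqrt{2} \cdot 12 = - 36 i \sqrt{2}$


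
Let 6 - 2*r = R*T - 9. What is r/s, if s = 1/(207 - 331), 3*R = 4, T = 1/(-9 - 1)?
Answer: -14074/15 ≈ -938.27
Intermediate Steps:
T = -1/10 (T = 1/(-10) = -1/10 ≈ -0.10000)
R = 4/3 (R = (1/3)*4 = 4/3 ≈ 1.3333)
s = -1/124 (s = 1/(-124) = -1/124 ≈ -0.0080645)
r = 227/30 (r = 3 - ((4/3)*(-1/10) - 9)/2 = 3 - (-2/15 - 9)/2 = 3 - 1/2*(-137/15) = 3 + 137/30 = 227/30 ≈ 7.5667)
r/s = 227/(30*(-1/124)) = (227/30)*(-124) = -14074/15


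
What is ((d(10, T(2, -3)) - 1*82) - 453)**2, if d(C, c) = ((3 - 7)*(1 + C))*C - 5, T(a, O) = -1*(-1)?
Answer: 960400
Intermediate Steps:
T(a, O) = 1
d(C, c) = -5 + C*(-4 - 4*C) (d(C, c) = (-4*(1 + C))*C - 5 = (-4 - 4*C)*C - 5 = C*(-4 - 4*C) - 5 = -5 + C*(-4 - 4*C))
((d(10, T(2, -3)) - 1*82) - 453)**2 = (((-5 - 4*10 - 4*10**2) - 1*82) - 453)**2 = (((-5 - 40 - 4*100) - 82) - 453)**2 = (((-5 - 40 - 400) - 82) - 453)**2 = ((-445 - 82) - 453)**2 = (-527 - 453)**2 = (-980)**2 = 960400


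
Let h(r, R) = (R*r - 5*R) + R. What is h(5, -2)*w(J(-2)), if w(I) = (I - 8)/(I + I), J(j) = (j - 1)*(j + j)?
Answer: -⅓ ≈ -0.33333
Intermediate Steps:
J(j) = 2*j*(-1 + j) (J(j) = (-1 + j)*(2*j) = 2*j*(-1 + j))
h(r, R) = -4*R + R*r (h(r, R) = (-5*R + R*r) + R = -4*R + R*r)
w(I) = (-8 + I)/(2*I) (w(I) = (-8 + I)/((2*I)) = (-8 + I)*(1/(2*I)) = (-8 + I)/(2*I))
h(5, -2)*w(J(-2)) = (-2*(-4 + 5))*((-8 + 2*(-2)*(-1 - 2))/(2*((2*(-2)*(-1 - 2))))) = (-2*1)*((-8 + 2*(-2)*(-3))/(2*((2*(-2)*(-3))))) = -(-8 + 12)/12 = -4/12 = -2*⅙ = -⅓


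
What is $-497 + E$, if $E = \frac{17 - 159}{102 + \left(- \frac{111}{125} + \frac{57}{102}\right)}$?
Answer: $- \frac{215357697}{432101} \approx -498.4$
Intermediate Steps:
$E = - \frac{603500}{432101}$ ($E = - \frac{142}{102 + \left(\left(-111\right) \frac{1}{125} + 57 \cdot \frac{1}{102}\right)} = - \frac{142}{102 + \left(- \frac{111}{125} + \frac{19}{34}\right)} = - \frac{142}{102 - \frac{1399}{4250}} = - \frac{142}{\frac{432101}{4250}} = \left(-142\right) \frac{4250}{432101} = - \frac{603500}{432101} \approx -1.3967$)
$-497 + E = -497 - \frac{603500}{432101} = - \frac{215357697}{432101}$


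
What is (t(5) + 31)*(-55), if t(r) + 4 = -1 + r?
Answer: -1705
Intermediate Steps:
t(r) = -5 + r (t(r) = -4 + (-1 + r) = -5 + r)
(t(5) + 31)*(-55) = ((-5 + 5) + 31)*(-55) = (0 + 31)*(-55) = 31*(-55) = -1705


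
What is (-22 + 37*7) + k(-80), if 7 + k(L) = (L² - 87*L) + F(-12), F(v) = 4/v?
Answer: 40769/3 ≈ 13590.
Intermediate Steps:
k(L) = -22/3 + L² - 87*L (k(L) = -7 + ((L² - 87*L) + 4/(-12)) = -7 + ((L² - 87*L) + 4*(-1/12)) = -7 + ((L² - 87*L) - ⅓) = -7 + (-⅓ + L² - 87*L) = -22/3 + L² - 87*L)
(-22 + 37*7) + k(-80) = (-22 + 37*7) + (-22/3 + (-80)² - 87*(-80)) = (-22 + 259) + (-22/3 + 6400 + 6960) = 237 + 40058/3 = 40769/3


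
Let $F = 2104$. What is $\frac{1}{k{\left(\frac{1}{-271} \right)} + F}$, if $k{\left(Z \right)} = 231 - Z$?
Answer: $\frac{271}{632786} \approx 0.00042826$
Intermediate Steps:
$\frac{1}{k{\left(\frac{1}{-271} \right)} + F} = \frac{1}{\left(231 - \frac{1}{-271}\right) + 2104} = \frac{1}{\left(231 - - \frac{1}{271}\right) + 2104} = \frac{1}{\left(231 + \frac{1}{271}\right) + 2104} = \frac{1}{\frac{62602}{271} + 2104} = \frac{1}{\frac{632786}{271}} = \frac{271}{632786}$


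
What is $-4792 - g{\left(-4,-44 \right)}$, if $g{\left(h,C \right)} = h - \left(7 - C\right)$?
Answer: $-4737$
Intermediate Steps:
$g{\left(h,C \right)} = -7 + C + h$ ($g{\left(h,C \right)} = h + \left(-7 + C\right) = -7 + C + h$)
$-4792 - g{\left(-4,-44 \right)} = -4792 - \left(-7 - 44 - 4\right) = -4792 - -55 = -4792 + 55 = -4737$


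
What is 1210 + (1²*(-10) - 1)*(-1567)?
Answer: 18447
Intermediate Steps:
1210 + (1²*(-10) - 1)*(-1567) = 1210 + (1*(-10) - 1)*(-1567) = 1210 + (-10 - 1)*(-1567) = 1210 - 11*(-1567) = 1210 + 17237 = 18447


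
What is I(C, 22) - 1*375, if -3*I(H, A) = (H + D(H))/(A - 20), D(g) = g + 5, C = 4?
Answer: -2263/6 ≈ -377.17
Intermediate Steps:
D(g) = 5 + g
I(H, A) = -(5 + 2*H)/(3*(-20 + A)) (I(H, A) = -(H + (5 + H))/(3*(A - 20)) = -(5 + 2*H)/(3*(-20 + A)))
I(C, 22) - 1*375 = (-5 - 2*4)/(3*(-20 + 22)) - 1*375 = (⅓)*(-5 - 8)/2 - 375 = (⅓)*(½)*(-13) - 375 = -13/6 - 375 = -2263/6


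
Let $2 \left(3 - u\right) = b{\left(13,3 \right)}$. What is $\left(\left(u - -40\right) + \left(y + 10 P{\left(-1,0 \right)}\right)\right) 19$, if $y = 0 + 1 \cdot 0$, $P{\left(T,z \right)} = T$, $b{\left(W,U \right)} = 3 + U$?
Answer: $570$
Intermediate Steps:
$u = 0$ ($u = 3 - \frac{3 + 3}{2} = 3 - 3 = 0$)
$y = 0$ ($y = 0 + 0 = 0$)
$\left(\left(u - -40\right) + \left(y + 10 P{\left(-1,0 \right)}\right)\right) 19 = \left(\left(0 - -40\right) + \left(0 + 10 \left(-1\right)\right)\right) 19 = \left(\left(0 + 40\right) + \left(0 - 10\right)\right) 19 = \left(40 - 10\right) 19 = 30 \cdot 19 = 570$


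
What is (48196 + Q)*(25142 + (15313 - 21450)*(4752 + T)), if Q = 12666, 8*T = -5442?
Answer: -3038619065681/2 ≈ -1.5193e+12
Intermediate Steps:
T = -2721/4 (T = (1/8)*(-5442) = -2721/4 ≈ -680.25)
(48196 + Q)*(25142 + (15313 - 21450)*(4752 + T)) = (48196 + 12666)*(25142 + (15313 - 21450)*(4752 - 2721/4)) = 60862*(25142 - 6137*16287/4) = 60862*(25142 - 99953319/4) = 60862*(-99852751/4) = -3038619065681/2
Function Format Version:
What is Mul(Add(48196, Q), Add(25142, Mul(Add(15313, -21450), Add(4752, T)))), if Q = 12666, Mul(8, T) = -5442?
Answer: Rational(-3038619065681, 2) ≈ -1.5193e+12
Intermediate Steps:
T = Rational(-2721, 4) (T = Mul(Rational(1, 8), -5442) = Rational(-2721, 4) ≈ -680.25)
Mul(Add(48196, Q), Add(25142, Mul(Add(15313, -21450), Add(4752, T)))) = Mul(Add(48196, 12666), Add(25142, Mul(Add(15313, -21450), Add(4752, Rational(-2721, 4))))) = Mul(60862, Add(25142, Mul(-6137, Rational(16287, 4)))) = Mul(60862, Add(25142, Rational(-99953319, 4))) = Mul(60862, Rational(-99852751, 4)) = Rational(-3038619065681, 2)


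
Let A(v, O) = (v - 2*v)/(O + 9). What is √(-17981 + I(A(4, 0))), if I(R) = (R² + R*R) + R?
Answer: I*√1456465/9 ≈ 134.09*I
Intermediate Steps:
A(v, O) = -v/(9 + O) (A(v, O) = (-v)/(9 + O) = -v/(9 + O))
I(R) = R + 2*R² (I(R) = (R² + R²) + R = 2*R² + R = R + 2*R²)
√(-17981 + I(A(4, 0))) = √(-17981 + (-1*4/(9 + 0))*(1 + 2*(-1*4/(9 + 0)))) = √(-17981 + (-1*4/9)*(1 + 2*(-1*4/9))) = √(-17981 + (-1*4*⅑)*(1 + 2*(-1*4*⅑))) = √(-17981 - 4*(1 + 2*(-4/9))/9) = √(-17981 - 4*(1 - 8/9)/9) = √(-17981 - 4/9*⅑) = √(-17981 - 4/81) = √(-1456465/81) = I*√1456465/9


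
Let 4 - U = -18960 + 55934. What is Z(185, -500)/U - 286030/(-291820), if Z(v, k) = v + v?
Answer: 104665557/107885854 ≈ 0.97015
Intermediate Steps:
U = -36970 (U = 4 - (-18960 + 55934) = 4 - 1*36974 = 4 - 36974 = -36970)
Z(v, k) = 2*v
Z(185, -500)/U - 286030/(-291820) = (2*185)/(-36970) - 286030/(-291820) = 370*(-1/36970) - 286030*(-1/291820) = -37/3697 + 28603/29182 = 104665557/107885854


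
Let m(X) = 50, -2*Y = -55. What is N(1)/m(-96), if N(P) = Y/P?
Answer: 11/20 ≈ 0.55000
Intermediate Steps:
Y = 55/2 (Y = -½*(-55) = 55/2 ≈ 27.500)
N(P) = 55/(2*P)
N(1)/m(-96) = ((55/2)/1)/50 = ((55/2)*1)*(1/50) = (55/2)*(1/50) = 11/20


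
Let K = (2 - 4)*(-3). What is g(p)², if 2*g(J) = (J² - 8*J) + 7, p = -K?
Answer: 8281/4 ≈ 2070.3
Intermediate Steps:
K = 6 (K = -2*(-3) = 6)
p = -6 (p = -1*6 = -6)
g(J) = 7/2 + J²/2 - 4*J (g(J) = ((J² - 8*J) + 7)/2 = (7 + J² - 8*J)/2 = 7/2 + J²/2 - 4*J)
g(p)² = (7/2 + (½)*(-6)² - 4*(-6))² = (7/2 + (½)*36 + 24)² = (7/2 + 18 + 24)² = (91/2)² = 8281/4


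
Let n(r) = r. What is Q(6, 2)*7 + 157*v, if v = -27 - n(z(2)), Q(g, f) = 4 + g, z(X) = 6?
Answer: -5111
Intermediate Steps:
v = -33 (v = -27 - 1*6 = -27 - 6 = -33)
Q(6, 2)*7 + 157*v = (4 + 6)*7 + 157*(-33) = 10*7 - 5181 = 70 - 5181 = -5111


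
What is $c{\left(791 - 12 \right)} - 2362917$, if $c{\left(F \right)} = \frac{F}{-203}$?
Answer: $- \frac{479672930}{203} \approx -2.3629 \cdot 10^{6}$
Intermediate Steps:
$c{\left(F \right)} = - \frac{F}{203}$ ($c{\left(F \right)} = F \left(- \frac{1}{203}\right) = - \frac{F}{203}$)
$c{\left(791 - 12 \right)} - 2362917 = - \frac{791 - 12}{203} - 2362917 = \left(- \frac{1}{203}\right) 779 - 2362917 = - \frac{779}{203} - 2362917 = - \frac{479672930}{203}$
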